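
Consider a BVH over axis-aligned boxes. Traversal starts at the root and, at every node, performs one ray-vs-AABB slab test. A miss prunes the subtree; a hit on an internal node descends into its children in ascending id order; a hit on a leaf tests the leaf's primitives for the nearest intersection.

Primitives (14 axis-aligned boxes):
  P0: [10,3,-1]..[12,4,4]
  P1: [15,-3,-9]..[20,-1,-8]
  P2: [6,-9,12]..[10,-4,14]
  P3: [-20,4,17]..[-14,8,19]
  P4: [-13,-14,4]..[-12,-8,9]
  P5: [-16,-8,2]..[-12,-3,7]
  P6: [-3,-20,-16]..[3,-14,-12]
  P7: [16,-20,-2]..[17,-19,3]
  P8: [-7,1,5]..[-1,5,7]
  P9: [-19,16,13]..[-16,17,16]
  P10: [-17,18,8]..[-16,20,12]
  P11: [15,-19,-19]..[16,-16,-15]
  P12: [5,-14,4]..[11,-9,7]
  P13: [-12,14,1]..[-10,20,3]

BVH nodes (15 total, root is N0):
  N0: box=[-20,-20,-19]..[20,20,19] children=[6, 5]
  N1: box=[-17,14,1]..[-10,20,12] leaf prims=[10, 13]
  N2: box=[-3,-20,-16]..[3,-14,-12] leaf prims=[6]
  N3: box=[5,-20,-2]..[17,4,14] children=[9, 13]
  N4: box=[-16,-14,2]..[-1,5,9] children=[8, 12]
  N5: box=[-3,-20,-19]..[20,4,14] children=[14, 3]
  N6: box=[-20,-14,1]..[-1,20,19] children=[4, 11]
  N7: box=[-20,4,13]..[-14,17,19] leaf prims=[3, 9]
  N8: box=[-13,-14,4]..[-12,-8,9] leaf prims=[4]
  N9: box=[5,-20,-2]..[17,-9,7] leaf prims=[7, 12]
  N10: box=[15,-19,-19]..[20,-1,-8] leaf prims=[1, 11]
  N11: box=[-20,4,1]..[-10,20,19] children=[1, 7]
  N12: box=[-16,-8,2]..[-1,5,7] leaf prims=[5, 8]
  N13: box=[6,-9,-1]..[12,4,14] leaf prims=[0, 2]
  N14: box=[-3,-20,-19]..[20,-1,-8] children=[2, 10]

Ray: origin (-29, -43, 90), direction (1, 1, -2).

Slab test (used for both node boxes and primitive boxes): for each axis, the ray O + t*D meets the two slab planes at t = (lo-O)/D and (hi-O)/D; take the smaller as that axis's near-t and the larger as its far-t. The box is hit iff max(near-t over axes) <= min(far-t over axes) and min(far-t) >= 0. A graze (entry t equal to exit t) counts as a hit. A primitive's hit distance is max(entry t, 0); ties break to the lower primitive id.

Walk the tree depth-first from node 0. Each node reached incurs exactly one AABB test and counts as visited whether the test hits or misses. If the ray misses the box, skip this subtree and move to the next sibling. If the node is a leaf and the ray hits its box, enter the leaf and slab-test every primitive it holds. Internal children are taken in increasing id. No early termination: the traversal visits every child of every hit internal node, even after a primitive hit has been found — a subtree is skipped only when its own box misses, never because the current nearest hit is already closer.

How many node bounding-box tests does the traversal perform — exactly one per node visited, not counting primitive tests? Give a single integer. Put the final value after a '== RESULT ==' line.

Trace the traversal:
N0 x:[9,49] y:[23,63] z:[71/2,109/2] -> hit [71/2,49], descend [5, 6]
  N5 x:[26,49] y:[23,47] z:[38,109/2] -> hit [38,47], descend [3, 14]
    N3 x:[34,46] y:[23,47] z:[38,46] -> hit [38,46], descend [9, 13]
      N9 x:[34,46] y:[23,34] z:[83/2,46] -> miss, prune
      N13 x:[35,41] y:[34,47] z:[38,91/2] -> hit [38,41] leaf, test {P0(miss), P2@t=38}
    N14 x:[26,49] y:[23,42] z:[49,109/2] -> miss, prune
  N6 x:[9,28] y:[29,63] z:[71/2,89/2] -> miss, prune

Summary -> nodes [0, 5, 3, 9, 13, 14, 6]; box-tests=7; leaf-entries=1; first=P2

== RESULT ==
7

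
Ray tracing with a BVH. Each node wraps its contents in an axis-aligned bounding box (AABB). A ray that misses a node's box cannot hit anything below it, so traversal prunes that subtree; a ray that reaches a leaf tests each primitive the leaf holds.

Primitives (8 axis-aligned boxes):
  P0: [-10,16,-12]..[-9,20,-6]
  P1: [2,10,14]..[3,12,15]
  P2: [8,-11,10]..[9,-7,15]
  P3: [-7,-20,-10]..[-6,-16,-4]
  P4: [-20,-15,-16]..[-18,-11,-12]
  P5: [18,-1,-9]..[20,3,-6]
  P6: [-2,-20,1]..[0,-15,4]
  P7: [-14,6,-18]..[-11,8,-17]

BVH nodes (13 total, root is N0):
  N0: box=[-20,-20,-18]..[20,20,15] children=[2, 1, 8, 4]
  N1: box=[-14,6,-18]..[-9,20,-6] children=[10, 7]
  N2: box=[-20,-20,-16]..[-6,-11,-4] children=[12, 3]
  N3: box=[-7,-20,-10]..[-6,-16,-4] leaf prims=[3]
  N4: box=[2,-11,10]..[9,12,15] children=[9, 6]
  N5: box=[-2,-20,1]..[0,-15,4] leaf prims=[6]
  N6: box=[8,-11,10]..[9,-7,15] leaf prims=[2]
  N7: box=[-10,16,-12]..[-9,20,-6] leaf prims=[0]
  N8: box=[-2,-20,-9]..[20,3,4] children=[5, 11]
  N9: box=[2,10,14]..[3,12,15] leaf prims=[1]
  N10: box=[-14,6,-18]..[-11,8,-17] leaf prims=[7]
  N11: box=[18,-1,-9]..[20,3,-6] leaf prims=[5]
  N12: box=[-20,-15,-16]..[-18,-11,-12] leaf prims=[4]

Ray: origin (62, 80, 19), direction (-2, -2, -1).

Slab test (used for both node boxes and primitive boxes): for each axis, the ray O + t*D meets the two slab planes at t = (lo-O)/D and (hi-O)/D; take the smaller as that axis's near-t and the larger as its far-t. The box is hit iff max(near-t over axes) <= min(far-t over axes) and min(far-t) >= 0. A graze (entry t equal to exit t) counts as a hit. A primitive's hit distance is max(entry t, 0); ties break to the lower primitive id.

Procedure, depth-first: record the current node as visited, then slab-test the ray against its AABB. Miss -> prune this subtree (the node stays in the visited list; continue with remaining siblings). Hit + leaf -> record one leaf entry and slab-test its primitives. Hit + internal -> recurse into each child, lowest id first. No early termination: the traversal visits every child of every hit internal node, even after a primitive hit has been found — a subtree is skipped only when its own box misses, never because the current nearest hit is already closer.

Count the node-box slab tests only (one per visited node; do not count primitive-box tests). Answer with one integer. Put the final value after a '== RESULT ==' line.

Traverse from the root:
N0 x:[21,41] y:[30,50] z:[4,37] -> hit [30,37], descend [1, 2, 4, 8]
  N1 x:[71/2,38] y:[30,37] z:[25,37] -> hit [71/2,37], descend [7, 10]
    N7 x:[71/2,36] y:[30,32] z:[25,31] -> miss, prune
    N10 x:[73/2,38] y:[36,37] z:[36,37] -> hit [73/2,37] leaf, test {P7@t=73/2}
  N2 x:[34,41] y:[91/2,50] z:[23,35] -> miss, prune
  N4 x:[53/2,30] y:[34,91/2] z:[4,9] -> miss, prune
  N8 x:[21,32] y:[77/2,50] z:[15,28] -> miss, prune

Summary -> nodes [0, 1, 7, 10, 2, 4, 8]; box-tests=7; leaf-entries=1; first=P7

== RESULT ==
7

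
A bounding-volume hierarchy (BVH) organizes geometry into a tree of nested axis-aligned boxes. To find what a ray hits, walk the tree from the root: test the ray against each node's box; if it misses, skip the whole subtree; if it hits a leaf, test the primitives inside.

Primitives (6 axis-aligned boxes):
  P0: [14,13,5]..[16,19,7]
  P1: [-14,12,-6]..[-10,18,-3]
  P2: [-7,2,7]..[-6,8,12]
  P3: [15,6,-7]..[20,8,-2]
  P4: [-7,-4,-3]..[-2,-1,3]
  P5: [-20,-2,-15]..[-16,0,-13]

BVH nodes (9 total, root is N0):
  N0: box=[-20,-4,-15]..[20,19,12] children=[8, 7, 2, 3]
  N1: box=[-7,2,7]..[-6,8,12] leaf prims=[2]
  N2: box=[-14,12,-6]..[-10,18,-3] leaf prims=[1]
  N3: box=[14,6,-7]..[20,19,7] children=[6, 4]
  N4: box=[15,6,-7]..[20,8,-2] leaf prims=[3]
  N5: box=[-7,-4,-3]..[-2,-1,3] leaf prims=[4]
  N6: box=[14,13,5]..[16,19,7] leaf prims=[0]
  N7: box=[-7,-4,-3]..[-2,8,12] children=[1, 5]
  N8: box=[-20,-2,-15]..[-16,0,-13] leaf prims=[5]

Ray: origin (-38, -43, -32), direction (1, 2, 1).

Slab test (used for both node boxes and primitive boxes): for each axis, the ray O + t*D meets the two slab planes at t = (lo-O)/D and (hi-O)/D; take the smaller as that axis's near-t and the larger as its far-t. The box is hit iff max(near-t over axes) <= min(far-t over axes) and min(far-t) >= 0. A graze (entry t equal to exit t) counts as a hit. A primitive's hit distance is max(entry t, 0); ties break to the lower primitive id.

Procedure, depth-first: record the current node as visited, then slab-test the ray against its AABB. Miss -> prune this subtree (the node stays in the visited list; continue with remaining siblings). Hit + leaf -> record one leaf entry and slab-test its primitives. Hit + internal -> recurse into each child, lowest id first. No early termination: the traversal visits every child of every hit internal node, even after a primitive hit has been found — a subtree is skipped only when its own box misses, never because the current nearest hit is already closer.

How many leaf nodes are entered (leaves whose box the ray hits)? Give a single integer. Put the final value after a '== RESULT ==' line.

Trace the traversal:
N0 x:[18,58] y:[39/2,31] z:[17,44] -> hit [39/2,31], descend [2, 3, 7, 8]
  N2 x:[24,28] y:[55/2,61/2] z:[26,29] -> hit [55/2,28] leaf, test {P1@t=55/2}
  N3 x:[52,58] y:[49/2,31] z:[25,39] -> miss, prune
  N7 x:[31,36] y:[39/2,51/2] z:[29,44] -> miss, prune
  N8 x:[18,22] y:[41/2,43/2] z:[17,19] -> miss, prune

order=[0, 2, 3, 7, 8]  |boxes|=5  |leaves|=1  hit=P1

== RESULT ==
1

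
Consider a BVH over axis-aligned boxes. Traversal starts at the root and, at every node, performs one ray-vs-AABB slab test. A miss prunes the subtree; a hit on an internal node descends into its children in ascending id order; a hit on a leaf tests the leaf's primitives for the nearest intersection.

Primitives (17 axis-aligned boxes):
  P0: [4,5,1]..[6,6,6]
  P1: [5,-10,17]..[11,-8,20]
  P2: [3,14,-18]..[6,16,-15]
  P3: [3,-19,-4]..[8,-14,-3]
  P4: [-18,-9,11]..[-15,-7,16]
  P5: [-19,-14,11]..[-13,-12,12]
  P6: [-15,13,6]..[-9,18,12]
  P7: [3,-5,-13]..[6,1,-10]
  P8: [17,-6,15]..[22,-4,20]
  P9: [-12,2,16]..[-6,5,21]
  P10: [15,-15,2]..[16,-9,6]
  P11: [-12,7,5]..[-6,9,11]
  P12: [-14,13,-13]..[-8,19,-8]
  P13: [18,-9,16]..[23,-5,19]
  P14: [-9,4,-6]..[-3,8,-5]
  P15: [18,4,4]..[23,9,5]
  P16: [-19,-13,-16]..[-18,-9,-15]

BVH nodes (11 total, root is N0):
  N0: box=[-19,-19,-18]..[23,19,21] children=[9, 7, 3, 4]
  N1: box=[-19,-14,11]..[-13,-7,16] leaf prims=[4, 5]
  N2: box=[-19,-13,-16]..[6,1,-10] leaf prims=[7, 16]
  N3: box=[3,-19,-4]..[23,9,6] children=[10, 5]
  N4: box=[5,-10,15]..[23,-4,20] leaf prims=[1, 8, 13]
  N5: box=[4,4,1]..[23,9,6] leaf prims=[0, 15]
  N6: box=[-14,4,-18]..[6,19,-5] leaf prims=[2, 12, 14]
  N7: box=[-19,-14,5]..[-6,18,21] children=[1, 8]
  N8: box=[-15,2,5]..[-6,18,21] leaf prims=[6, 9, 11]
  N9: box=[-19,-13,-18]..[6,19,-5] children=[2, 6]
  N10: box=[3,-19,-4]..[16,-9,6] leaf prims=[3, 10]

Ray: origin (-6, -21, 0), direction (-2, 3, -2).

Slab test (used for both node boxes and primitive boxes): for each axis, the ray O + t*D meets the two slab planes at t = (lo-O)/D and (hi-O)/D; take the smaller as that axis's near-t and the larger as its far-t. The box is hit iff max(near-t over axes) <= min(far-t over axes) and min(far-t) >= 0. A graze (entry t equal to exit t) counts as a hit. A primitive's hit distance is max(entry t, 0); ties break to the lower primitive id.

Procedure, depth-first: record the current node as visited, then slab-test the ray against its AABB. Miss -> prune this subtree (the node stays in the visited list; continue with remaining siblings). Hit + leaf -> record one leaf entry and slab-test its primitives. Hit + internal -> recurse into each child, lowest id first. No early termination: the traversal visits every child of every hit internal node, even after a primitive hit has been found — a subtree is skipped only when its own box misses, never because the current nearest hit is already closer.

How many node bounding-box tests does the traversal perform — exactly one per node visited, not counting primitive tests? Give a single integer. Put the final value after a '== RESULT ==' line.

Trace the traversal:
N0 x:[-29/2,13/2] y:[2/3,40/3] z:[-21/2,9] -> hit [2/3,13/2], descend [3, 4, 7, 9]
  N3 x:[-29/2,-9/2] y:[2/3,10] z:[-3,2] -> miss, prune
  N4 x:[-29/2,-11/2] y:[11/3,17/3] z:[-10,-15/2] -> miss, prune
  N7 x:[0,13/2] y:[7/3,13] z:[-21/2,-5/2] -> miss, prune
  N9 x:[-6,13/2] y:[8/3,40/3] z:[5/2,9] -> hit [8/3,13/2], descend [2, 6]
    N2 x:[-6,13/2] y:[8/3,22/3] z:[5,8] -> hit [5,13/2] leaf, test {P7(miss), P16(miss)}
    N6 x:[-6,4] y:[25/3,40/3] z:[5/2,9] -> miss, prune

Visited [0, 3, 4, 7, 9, 2, 6]. Tests: 7 box, 1 leaf. Nearest: miss.

== RESULT ==
7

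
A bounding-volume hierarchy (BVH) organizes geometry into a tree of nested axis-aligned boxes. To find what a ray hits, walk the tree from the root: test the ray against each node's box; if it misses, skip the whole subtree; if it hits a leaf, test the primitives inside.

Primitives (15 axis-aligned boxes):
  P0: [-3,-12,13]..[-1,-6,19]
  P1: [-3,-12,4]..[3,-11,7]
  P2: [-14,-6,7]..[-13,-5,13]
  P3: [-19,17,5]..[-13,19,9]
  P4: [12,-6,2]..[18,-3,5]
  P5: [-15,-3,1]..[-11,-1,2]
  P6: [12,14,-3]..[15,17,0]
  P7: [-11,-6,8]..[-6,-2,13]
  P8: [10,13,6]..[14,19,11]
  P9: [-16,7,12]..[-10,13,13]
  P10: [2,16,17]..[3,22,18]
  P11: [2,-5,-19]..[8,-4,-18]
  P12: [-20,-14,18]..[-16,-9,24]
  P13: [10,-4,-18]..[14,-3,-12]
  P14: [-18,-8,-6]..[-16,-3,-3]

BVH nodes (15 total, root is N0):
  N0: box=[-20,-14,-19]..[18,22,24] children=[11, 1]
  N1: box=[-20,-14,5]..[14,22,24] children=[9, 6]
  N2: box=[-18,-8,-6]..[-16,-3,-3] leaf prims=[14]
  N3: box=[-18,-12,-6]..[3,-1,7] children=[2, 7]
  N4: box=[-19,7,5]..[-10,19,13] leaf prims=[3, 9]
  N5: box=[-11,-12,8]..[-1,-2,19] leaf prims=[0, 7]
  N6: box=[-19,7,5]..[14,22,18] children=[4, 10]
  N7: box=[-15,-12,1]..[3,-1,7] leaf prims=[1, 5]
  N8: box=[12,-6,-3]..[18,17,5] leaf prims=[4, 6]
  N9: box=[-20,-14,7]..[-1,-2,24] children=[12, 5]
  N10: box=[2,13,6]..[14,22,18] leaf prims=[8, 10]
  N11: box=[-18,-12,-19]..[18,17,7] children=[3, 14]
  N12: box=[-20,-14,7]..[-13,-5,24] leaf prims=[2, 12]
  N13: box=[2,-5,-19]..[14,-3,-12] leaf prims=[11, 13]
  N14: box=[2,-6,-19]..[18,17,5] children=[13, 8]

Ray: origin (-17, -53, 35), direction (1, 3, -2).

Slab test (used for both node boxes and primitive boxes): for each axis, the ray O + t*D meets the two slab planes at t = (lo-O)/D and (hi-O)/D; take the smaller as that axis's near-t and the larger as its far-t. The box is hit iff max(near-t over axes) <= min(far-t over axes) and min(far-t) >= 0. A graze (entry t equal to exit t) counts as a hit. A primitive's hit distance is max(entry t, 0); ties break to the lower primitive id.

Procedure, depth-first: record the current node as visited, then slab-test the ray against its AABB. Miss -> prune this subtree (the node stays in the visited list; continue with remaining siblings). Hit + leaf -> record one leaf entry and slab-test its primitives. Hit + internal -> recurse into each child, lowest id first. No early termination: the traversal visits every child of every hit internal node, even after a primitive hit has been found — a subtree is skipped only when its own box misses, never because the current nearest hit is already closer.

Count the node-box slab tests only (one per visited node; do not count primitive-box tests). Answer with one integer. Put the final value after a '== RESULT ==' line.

Trace the traversal:
N0 x:[-3,35] y:[13,25] z:[11/2,27] -> hit [13,25], descend [1, 11]
  N1 x:[-3,31] y:[13,25] z:[11/2,15] -> hit [13,15], descend [6, 9]
    N6 x:[-2,31] y:[20,25] z:[17/2,15] -> miss, prune
    N9 x:[-3,16] y:[13,17] z:[11/2,14] -> hit [13,14], descend [5, 12]
      N5 x:[6,16] y:[41/3,17] z:[8,27/2] -> miss, prune
      N12 x:[-3,4] y:[13,16] z:[11/2,14] -> miss, prune
  N11 x:[-1,35] y:[41/3,70/3] z:[14,27] -> hit [14,70/3], descend [3, 14]
    N3 x:[-1,20] y:[41/3,52/3] z:[14,41/2] -> hit [14,52/3], descend [2, 7]
      N2 x:[-1,1] y:[15,50/3] z:[19,41/2] -> miss, prune
      N7 x:[2,20] y:[41/3,52/3] z:[14,17] -> hit [14,17] leaf, test {P1@t=14, P5(miss)}
    N14 x:[19,35] y:[47/3,70/3] z:[15,27] -> hit [19,70/3], descend [8, 13]
      N8 x:[29,35] y:[47/3,70/3] z:[15,19] -> miss, prune
      N13 x:[19,31] y:[16,50/3] z:[47/2,27] -> miss, prune

Visited [0, 1, 6, 9, 5, 12, 11, 3, 2, 7, 14, 8, 13]. Tests: 13 box, 1 leaf. Nearest: P1.

== RESULT ==
13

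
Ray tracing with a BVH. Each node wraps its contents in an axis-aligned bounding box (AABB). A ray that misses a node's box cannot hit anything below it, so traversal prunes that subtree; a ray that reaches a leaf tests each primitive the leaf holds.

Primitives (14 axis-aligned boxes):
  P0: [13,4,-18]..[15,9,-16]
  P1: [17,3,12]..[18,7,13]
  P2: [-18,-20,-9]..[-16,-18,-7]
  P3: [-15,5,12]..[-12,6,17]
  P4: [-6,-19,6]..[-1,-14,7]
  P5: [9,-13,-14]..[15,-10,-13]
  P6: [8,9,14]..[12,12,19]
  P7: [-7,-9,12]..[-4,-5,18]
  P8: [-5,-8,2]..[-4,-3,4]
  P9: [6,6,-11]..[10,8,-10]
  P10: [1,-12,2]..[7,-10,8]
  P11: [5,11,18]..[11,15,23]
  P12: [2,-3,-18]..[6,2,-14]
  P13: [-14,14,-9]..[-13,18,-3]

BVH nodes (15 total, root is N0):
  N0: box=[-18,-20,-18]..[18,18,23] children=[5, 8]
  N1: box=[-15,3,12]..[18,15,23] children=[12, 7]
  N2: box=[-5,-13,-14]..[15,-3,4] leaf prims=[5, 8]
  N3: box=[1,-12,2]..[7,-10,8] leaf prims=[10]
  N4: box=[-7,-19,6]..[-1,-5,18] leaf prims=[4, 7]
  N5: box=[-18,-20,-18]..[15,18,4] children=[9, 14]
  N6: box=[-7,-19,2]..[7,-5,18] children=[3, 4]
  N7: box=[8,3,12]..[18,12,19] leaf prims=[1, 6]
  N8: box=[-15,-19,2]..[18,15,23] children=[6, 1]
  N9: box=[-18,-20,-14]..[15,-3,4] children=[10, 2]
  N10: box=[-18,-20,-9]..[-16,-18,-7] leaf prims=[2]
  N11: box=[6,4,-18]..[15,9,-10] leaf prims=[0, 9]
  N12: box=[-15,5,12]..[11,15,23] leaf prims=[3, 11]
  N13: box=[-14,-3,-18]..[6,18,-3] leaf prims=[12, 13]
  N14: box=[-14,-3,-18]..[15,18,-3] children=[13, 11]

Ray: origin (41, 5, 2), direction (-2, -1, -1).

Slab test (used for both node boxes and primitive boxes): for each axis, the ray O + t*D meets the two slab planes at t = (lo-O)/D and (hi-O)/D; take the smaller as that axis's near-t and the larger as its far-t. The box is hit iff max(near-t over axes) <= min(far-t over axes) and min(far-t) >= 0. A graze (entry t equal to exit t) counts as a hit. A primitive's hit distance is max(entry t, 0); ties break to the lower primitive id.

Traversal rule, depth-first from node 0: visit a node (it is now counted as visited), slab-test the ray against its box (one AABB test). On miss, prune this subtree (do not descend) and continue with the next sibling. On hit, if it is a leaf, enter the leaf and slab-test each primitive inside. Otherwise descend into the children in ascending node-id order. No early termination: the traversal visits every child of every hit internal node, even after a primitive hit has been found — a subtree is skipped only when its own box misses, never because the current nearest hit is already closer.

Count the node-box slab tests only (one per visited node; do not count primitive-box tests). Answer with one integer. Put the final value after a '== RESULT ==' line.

Traverse from the root:
N0 x:[23/2,59/2] y:[-13,25] z:[-21,20] -> hit [23/2,20], descend [5, 8]
  N5 x:[13,59/2] y:[-13,25] z:[-2,20] -> hit [13,20], descend [9, 14]
    N9 x:[13,59/2] y:[8,25] z:[-2,16] -> hit [13,16], descend [2, 10]
      N2 x:[13,23] y:[8,18] z:[-2,16] -> hit [13,16] leaf, test {P5@t=15, P8(miss)}
      N10 x:[57/2,59/2] y:[23,25] z:[9,11] -> miss, prune
    N14 x:[13,55/2] y:[-13,8] z:[5,20] -> miss, prune
  N8 x:[23/2,28] y:[-10,24] z:[-21,0] -> miss, prune

Summary -> nodes [0, 5, 9, 2, 10, 14, 8]; box-tests=7; leaf-entries=1; first=P5

== RESULT ==
7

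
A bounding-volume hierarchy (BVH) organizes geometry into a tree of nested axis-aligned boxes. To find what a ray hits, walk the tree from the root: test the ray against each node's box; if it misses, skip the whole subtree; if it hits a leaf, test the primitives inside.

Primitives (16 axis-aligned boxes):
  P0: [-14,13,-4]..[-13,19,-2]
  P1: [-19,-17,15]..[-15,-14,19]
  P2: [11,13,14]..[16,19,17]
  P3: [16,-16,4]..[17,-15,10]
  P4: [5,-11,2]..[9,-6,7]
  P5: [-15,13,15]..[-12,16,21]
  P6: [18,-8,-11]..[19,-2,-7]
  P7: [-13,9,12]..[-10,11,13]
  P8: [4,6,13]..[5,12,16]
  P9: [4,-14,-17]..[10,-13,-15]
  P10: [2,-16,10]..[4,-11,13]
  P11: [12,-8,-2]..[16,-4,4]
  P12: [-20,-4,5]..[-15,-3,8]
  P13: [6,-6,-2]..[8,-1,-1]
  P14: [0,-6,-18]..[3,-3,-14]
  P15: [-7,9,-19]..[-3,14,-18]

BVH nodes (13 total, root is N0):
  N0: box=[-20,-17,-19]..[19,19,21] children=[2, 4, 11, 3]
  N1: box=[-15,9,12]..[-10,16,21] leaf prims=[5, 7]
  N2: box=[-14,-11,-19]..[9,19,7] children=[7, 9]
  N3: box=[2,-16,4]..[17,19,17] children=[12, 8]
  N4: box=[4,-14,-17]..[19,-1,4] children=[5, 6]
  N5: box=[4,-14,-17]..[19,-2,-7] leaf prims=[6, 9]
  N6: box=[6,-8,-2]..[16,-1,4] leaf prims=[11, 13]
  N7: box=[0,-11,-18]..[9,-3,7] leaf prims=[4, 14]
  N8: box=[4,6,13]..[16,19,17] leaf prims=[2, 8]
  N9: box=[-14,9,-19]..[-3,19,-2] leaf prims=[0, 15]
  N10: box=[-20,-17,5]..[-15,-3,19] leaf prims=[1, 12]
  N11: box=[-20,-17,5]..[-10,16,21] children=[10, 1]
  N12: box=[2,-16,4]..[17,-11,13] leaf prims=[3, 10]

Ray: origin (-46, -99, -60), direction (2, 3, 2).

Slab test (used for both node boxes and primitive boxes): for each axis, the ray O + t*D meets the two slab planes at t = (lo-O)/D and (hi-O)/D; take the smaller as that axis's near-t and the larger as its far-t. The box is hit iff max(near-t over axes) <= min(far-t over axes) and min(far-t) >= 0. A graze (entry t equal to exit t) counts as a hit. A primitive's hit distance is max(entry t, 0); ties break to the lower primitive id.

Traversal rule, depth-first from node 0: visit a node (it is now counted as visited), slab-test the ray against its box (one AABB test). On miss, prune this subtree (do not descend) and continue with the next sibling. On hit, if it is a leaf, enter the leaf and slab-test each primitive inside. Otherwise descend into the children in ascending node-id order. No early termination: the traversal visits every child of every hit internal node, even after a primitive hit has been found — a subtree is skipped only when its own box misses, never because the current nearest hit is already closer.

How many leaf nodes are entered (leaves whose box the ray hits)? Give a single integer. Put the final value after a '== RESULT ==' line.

Walk:
N0 x:[13,65/2] y:[82/3,118/3] z:[41/2,81/2] -> hit [82/3,65/2], descend [2, 3, 4, 11]
  N2 x:[16,55/2] y:[88/3,118/3] z:[41/2,67/2] -> miss, prune
  N3 x:[24,63/2] y:[83/3,118/3] z:[32,77/2] -> miss, prune
  N4 x:[25,65/2] y:[85/3,98/3] z:[43/2,32] -> hit [85/3,32], descend [5, 6]
    N5 x:[25,65/2] y:[85/3,97/3] z:[43/2,53/2] -> miss, prune
    N6 x:[26,31] y:[91/3,98/3] z:[29,32] -> hit [91/3,31] leaf, test {P11@t=91/3, P13(miss)}
  N11 x:[13,18] y:[82/3,115/3] z:[65/2,81/2] -> miss, prune

order=[0, 2, 3, 4, 5, 6, 11]  |boxes|=7  |leaves|=1  hit=P11

== RESULT ==
1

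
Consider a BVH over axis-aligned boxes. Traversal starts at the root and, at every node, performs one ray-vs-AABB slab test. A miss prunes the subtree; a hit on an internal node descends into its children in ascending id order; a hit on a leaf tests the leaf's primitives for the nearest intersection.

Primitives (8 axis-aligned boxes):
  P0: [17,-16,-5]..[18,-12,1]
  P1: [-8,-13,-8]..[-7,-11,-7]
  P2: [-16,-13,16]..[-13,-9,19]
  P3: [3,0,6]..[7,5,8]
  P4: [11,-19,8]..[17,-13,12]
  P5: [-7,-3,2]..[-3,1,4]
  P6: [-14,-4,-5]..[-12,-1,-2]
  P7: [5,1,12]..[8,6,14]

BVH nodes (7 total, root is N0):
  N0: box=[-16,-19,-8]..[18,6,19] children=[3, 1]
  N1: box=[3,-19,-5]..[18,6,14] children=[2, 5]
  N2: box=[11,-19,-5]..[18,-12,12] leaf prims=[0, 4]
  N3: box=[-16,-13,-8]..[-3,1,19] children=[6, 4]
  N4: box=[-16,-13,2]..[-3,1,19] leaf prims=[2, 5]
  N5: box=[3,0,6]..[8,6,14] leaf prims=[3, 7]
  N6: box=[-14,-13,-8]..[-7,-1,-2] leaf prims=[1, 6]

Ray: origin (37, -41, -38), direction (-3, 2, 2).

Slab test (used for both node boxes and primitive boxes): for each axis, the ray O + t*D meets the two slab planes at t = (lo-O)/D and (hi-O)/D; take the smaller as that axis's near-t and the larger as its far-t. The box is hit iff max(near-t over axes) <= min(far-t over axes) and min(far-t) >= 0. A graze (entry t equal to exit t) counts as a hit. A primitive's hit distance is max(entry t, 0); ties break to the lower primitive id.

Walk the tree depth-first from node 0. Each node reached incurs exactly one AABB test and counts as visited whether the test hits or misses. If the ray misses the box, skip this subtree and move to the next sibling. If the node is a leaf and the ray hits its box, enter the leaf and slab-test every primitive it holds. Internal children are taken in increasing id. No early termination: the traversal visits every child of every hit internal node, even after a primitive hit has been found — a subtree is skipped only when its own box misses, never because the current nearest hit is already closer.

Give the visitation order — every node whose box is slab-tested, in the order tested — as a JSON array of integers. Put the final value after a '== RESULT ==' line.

Trace the traversal:
N0 x:[19/3,53/3] y:[11,47/2] z:[15,57/2] -> hit [15,53/3], descend [1, 3]
  N1 x:[19/3,34/3] y:[11,47/2] z:[33/2,26] -> miss, prune
  N3 x:[40/3,53/3] y:[14,21] z:[15,57/2] -> hit [15,53/3], descend [4, 6]
    N4 x:[40/3,53/3] y:[14,21] z:[20,57/2] -> miss, prune
    N6 x:[44/3,17] y:[14,20] z:[15,18] -> hit [15,17] leaf, test {P1@t=15, P6(miss)}

Summary -> nodes [0, 1, 3, 4, 6]; box-tests=5; leaf-entries=1; first=P1

== RESULT ==
[0, 1, 3, 4, 6]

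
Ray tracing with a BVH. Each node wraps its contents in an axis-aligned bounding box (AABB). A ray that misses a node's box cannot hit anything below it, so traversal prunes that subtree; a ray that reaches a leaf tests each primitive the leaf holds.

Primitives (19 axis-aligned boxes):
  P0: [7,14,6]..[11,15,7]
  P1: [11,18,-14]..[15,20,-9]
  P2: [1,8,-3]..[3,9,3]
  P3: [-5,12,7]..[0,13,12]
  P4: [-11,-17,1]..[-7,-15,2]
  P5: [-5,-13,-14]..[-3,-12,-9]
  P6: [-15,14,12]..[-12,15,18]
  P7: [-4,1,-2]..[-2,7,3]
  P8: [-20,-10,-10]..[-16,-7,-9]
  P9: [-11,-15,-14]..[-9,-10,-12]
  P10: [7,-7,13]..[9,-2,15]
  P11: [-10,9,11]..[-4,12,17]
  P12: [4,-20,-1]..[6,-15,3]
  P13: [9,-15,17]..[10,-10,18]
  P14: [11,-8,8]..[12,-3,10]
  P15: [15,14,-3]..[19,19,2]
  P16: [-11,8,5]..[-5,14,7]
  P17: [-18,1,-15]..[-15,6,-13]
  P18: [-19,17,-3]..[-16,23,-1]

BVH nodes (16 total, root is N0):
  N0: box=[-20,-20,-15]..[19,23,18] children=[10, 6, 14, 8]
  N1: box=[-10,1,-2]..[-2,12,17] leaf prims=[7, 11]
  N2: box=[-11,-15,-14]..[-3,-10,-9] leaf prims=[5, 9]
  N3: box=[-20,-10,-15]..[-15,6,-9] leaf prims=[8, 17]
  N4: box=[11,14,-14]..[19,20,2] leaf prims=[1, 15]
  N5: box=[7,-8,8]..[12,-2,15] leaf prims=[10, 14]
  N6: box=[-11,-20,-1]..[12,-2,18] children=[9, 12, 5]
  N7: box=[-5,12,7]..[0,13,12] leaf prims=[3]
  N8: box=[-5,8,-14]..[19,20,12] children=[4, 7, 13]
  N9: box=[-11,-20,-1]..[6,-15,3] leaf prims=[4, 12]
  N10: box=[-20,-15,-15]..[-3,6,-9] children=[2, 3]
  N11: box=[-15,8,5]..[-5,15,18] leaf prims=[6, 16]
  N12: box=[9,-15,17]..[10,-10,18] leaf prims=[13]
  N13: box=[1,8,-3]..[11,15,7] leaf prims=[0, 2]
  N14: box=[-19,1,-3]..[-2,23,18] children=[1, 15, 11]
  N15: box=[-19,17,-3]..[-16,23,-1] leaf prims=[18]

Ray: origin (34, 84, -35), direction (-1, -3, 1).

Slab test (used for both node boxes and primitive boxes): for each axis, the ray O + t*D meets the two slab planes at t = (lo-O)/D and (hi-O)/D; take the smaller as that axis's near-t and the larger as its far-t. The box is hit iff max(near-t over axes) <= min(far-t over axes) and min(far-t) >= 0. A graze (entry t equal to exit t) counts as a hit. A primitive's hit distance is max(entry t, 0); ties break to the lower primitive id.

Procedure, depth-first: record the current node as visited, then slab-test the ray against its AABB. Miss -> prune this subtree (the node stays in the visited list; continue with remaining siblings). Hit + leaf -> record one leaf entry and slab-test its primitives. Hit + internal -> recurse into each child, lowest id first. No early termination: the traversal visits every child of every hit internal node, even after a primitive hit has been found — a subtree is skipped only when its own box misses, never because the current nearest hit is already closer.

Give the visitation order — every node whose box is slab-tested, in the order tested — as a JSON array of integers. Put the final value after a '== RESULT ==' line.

Walk:
N0 x:[15,54] y:[61/3,104/3] z:[20,53] -> hit [61/3,104/3], descend [6, 8, 10, 14]
  N6 x:[22,45] y:[86/3,104/3] z:[34,53] -> hit [34,104/3], descend [5, 9, 12]
    N5 x:[22,27] y:[86/3,92/3] z:[43,50] -> miss, prune
    N9 x:[28,45] y:[33,104/3] z:[34,38] -> hit [34,104/3] leaf, test {P4(miss), P12(miss)}
    N12 x:[24,25] y:[94/3,33] z:[52,53] -> miss, prune
  N8 x:[15,39] y:[64/3,76/3] z:[21,47] -> hit [64/3,76/3], descend [4, 7, 13]
    N4 x:[15,23] y:[64/3,70/3] z:[21,37] -> hit [64/3,23] leaf, test {P1@t=64/3, P15(miss)}
    N7 x:[34,39] y:[71/3,24] z:[42,47] -> miss, prune
    N13 x:[23,33] y:[23,76/3] z:[32,42] -> miss, prune
  N10 x:[37,54] y:[26,33] z:[20,26] -> miss, prune
  N14 x:[36,53] y:[61/3,83/3] z:[32,53] -> miss, prune

order=[0, 6, 5, 9, 12, 8, 4, 7, 13, 10, 14]  |boxes|=11  |leaves|=2  hit=P1

== RESULT ==
[0, 6, 5, 9, 12, 8, 4, 7, 13, 10, 14]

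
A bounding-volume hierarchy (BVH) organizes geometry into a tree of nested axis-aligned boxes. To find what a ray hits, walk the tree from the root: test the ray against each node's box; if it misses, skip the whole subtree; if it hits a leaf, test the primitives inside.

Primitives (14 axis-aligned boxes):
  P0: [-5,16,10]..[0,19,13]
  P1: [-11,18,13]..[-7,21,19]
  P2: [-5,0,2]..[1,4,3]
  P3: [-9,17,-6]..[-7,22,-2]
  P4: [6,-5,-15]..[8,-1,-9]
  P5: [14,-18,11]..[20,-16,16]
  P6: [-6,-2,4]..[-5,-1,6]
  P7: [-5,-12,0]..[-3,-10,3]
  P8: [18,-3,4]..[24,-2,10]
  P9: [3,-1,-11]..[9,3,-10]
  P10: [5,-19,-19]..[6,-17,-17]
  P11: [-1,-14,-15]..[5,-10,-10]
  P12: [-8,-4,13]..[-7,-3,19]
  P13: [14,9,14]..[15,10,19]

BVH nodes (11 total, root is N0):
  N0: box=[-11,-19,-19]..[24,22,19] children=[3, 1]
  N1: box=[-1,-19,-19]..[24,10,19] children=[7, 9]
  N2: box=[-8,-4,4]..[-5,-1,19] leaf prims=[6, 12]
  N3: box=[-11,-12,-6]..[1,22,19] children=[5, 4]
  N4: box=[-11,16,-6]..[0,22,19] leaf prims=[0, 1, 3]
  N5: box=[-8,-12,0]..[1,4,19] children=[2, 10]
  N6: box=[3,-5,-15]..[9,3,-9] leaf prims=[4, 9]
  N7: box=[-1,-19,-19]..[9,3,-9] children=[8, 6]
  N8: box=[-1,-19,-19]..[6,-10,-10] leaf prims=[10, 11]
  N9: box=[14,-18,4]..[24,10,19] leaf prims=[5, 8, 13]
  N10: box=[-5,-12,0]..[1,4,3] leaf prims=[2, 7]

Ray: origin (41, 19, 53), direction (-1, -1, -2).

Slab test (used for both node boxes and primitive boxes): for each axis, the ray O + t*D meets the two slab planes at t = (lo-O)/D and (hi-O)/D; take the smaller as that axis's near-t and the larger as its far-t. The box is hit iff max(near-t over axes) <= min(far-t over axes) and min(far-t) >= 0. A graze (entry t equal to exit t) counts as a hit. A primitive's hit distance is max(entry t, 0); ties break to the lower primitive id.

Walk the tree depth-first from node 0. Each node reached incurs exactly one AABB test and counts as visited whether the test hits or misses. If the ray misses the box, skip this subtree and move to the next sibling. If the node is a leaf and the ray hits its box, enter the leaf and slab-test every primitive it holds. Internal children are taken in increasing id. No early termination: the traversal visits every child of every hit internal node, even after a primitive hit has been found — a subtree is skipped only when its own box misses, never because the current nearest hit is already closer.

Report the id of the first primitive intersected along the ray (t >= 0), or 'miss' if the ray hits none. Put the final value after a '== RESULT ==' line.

Traverse from the root:
N0 x:[17,52] y:[-3,38] z:[17,36] -> hit [17,36], descend [1, 3]
  N1 x:[17,42] y:[9,38] z:[17,36] -> hit [17,36], descend [7, 9]
    N7 x:[32,42] y:[16,38] z:[31,36] -> hit [32,36], descend [6, 8]
      N6 x:[32,38] y:[16,24] z:[31,34] -> miss, prune
      N8 x:[35,42] y:[29,38] z:[63/2,36] -> hit [35,36] leaf, test {P10@t=36, P11(miss)}
    N9 x:[17,27] y:[9,37] z:[17,49/2] -> hit [17,49/2] leaf, test {P5(miss), P8@t=43/2, P13(miss)}
  N3 x:[40,52] y:[-3,31] z:[17,59/2] -> miss, prune

Visited [0, 1, 7, 6, 8, 9, 3]. Tests: 7 box, 2 leaf. Nearest: P8.

== RESULT ==
8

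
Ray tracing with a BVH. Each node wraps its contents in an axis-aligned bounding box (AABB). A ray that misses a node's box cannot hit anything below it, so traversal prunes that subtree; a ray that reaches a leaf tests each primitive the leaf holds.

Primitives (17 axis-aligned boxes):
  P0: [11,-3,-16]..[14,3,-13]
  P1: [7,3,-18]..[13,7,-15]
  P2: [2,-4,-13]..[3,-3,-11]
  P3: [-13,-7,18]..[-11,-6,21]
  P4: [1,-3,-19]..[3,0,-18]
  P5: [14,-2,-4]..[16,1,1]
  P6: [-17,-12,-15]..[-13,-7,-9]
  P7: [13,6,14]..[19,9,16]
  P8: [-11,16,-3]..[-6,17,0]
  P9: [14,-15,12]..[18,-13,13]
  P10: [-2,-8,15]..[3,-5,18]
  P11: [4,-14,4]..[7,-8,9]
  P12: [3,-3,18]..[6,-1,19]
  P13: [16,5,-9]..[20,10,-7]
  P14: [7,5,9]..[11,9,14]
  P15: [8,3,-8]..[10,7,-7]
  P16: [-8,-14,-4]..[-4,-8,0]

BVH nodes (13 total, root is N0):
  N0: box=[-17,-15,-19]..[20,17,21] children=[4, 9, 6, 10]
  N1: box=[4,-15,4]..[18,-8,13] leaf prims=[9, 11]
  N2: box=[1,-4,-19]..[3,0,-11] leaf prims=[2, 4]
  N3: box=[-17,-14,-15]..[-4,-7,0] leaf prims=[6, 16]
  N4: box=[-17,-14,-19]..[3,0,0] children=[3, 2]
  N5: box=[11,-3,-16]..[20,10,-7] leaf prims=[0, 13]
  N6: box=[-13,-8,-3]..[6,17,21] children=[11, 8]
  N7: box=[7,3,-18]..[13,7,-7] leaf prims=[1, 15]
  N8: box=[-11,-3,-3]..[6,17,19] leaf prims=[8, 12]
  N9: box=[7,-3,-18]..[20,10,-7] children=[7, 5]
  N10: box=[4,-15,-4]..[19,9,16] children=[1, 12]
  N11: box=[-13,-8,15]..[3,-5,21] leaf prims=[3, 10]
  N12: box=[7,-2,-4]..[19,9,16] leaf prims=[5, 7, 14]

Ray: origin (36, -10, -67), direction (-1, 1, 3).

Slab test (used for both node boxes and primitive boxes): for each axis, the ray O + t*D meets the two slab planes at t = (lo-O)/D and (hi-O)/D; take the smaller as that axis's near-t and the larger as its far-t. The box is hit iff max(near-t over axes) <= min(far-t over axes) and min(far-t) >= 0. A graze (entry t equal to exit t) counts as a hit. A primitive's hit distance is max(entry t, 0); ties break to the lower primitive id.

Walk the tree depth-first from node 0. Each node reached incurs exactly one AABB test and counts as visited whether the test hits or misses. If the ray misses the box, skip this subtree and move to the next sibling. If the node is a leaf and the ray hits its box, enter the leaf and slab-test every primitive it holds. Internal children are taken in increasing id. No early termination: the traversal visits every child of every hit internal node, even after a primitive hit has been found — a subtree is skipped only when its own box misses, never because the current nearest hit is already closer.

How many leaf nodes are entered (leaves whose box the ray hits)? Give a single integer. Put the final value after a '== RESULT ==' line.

Trace the traversal:
N0 x:[16,53] y:[-5,27] z:[16,88/3] -> hit [16,27], descend [4, 6, 9, 10]
  N4 x:[33,53] y:[-4,10] z:[16,67/3] -> miss, prune
  N6 x:[30,49] y:[2,27] z:[64/3,88/3] -> miss, prune
  N9 x:[16,29] y:[7,20] z:[49/3,20] -> hit [49/3,20], descend [5, 7]
    N5 x:[16,25] y:[7,20] z:[17,20] -> hit [17,20] leaf, test {P0(miss), P13@t=58/3}
    N7 x:[23,29] y:[13,17] z:[49/3,20] -> miss, prune
  N10 x:[17,32] y:[-5,19] z:[21,83/3] -> miss, prune

Summary -> nodes [0, 4, 6, 9, 5, 7, 10]; box-tests=7; leaf-entries=1; first=P13

== RESULT ==
1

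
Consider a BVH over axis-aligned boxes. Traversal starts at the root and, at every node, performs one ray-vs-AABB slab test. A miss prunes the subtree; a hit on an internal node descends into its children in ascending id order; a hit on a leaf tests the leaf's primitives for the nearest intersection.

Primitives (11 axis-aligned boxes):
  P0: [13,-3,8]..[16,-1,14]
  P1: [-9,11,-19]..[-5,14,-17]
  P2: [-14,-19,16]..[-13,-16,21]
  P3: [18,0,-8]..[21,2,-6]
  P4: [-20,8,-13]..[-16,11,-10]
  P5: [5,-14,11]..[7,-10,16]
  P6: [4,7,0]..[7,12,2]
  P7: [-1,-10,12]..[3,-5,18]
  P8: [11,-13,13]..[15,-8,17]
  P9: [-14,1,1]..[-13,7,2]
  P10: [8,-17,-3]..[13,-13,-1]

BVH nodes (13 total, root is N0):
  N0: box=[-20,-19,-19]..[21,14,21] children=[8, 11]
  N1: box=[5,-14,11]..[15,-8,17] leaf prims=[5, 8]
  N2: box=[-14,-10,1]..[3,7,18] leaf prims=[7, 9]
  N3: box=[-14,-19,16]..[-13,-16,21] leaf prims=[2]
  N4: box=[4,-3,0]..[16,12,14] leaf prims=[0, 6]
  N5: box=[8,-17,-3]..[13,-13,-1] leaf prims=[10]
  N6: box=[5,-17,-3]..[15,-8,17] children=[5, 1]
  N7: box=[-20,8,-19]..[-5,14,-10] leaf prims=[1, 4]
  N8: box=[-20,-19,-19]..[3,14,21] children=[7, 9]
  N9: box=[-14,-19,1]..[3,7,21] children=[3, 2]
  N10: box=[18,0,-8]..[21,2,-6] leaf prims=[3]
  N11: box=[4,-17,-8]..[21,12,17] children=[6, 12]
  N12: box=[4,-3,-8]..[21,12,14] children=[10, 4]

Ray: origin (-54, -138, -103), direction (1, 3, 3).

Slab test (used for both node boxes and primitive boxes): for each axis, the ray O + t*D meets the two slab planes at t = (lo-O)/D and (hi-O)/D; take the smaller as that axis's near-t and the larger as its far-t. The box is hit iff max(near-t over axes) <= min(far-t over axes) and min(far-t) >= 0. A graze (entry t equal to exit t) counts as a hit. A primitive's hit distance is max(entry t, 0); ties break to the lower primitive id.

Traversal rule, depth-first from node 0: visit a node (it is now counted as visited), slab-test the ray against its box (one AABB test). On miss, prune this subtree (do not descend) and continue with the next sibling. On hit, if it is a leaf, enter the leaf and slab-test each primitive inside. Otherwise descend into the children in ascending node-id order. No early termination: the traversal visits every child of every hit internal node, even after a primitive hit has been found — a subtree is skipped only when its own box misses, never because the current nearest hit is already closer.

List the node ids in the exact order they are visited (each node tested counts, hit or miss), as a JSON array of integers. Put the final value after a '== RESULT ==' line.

Trace the traversal:
N0 x:[34,75] y:[119/3,152/3] z:[28,124/3] -> hit [119/3,124/3], descend [8, 11]
  N8 x:[34,57] y:[119/3,152/3] z:[28,124/3] -> hit [119/3,124/3], descend [7, 9]
    N7 x:[34,49] y:[146/3,152/3] z:[28,31] -> miss, prune
    N9 x:[40,57] y:[119/3,145/3] z:[104/3,124/3] -> hit [40,124/3], descend [2, 3]
      N2 x:[40,57] y:[128/3,145/3] z:[104/3,121/3] -> miss, prune
      N3 x:[40,41] y:[119/3,122/3] z:[119/3,124/3] -> hit [40,122/3] leaf, test {P2@t=40}
  N11 x:[58,75] y:[121/3,50] z:[95/3,40] -> miss, prune

order=[0, 8, 7, 9, 2, 3, 11]  |boxes|=7  |leaves|=1  hit=P2

== RESULT ==
[0, 8, 7, 9, 2, 3, 11]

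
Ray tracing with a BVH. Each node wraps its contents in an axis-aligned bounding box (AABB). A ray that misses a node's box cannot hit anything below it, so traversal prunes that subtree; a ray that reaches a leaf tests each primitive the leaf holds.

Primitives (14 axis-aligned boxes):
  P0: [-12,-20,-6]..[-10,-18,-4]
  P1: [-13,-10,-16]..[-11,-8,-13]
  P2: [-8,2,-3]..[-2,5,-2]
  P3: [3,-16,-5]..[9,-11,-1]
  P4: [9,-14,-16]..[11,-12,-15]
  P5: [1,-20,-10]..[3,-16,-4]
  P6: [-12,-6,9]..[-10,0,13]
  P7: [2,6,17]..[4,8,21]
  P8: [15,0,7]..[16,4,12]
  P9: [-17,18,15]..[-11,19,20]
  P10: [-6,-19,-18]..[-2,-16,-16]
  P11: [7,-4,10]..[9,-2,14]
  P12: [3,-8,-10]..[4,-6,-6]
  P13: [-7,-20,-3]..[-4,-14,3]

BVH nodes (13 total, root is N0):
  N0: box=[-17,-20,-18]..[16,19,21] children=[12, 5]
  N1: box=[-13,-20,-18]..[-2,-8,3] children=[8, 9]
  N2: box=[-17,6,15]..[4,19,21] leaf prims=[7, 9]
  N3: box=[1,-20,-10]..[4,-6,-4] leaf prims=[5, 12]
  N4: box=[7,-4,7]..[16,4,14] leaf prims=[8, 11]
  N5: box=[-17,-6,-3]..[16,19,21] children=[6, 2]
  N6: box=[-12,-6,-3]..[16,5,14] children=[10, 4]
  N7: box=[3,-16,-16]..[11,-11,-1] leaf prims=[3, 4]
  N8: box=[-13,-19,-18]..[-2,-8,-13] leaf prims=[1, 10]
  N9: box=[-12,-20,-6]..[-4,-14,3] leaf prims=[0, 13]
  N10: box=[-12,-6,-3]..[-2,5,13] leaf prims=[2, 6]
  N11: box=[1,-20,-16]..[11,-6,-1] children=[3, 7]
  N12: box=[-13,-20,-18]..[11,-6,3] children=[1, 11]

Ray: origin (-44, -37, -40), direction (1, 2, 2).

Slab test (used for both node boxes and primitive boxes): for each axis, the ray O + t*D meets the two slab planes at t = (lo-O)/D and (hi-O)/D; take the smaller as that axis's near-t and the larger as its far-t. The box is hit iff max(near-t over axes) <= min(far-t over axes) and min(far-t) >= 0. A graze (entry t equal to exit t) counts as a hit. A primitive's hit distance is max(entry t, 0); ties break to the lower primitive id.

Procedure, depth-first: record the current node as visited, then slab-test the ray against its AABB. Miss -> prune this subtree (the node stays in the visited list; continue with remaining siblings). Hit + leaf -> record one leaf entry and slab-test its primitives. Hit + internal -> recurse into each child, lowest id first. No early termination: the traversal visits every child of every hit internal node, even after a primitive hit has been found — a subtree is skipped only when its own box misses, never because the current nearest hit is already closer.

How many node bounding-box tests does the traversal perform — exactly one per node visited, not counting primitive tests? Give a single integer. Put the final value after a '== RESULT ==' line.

Traverse from the root:
N0 x:[27,60] y:[17/2,28] z:[11,61/2] -> hit [27,28], descend [5, 12]
  N5 x:[27,60] y:[31/2,28] z:[37/2,61/2] -> hit [27,28], descend [2, 6]
    N2 x:[27,48] y:[43/2,28] z:[55/2,61/2] -> hit [55/2,28] leaf, test {P7(miss), P9@t=55/2}
    N6 x:[32,60] y:[31/2,21] z:[37/2,27] -> miss, prune
  N12 x:[31,55] y:[17/2,31/2] z:[11,43/2] -> miss, prune

Summary -> nodes [0, 5, 2, 6, 12]; box-tests=5; leaf-entries=1; first=P9

== RESULT ==
5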